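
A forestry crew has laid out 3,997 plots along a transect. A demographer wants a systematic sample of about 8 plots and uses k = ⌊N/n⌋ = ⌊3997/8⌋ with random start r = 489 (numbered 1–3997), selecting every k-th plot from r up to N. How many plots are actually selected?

k = ⌊3997/8⌋ = 499
Achieved size = ⌊(3997 − 489)/499⌋ + 1 = ⌊3508/499⌋ + 1 = 7 + 1 = 8
(last selection: 489 + 7×499 = 3982 ≤ 3997; next would be 4481 > 3997)

8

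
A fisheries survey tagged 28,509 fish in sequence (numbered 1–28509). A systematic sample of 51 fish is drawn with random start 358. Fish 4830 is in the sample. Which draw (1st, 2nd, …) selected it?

k = 28509/51 = 559
position = (4830 − 358)/559 + 1 = 4472/559 + 1 = 8 + 1 = 9

9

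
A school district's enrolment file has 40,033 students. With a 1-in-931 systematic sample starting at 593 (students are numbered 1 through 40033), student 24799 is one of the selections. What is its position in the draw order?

k = 931
position = (24799 − 593)/931 + 1 = 24206/931 + 1 = 26 + 1 = 27

27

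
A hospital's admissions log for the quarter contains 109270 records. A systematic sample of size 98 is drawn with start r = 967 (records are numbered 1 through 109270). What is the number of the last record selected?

k = 109270/98 = 1115
98th selection = r + (98−1)·k = 967 + 97×1115 = 967 + 108155 = 109122

109122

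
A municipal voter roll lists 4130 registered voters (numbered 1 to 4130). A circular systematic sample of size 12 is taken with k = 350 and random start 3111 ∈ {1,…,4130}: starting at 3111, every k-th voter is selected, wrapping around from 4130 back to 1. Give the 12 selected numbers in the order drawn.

Selection 1: 3111
Selection 2: 3111 + 350 = 3461
Selection 3: 3461 + 350 = 3811
Selection 4: 3811 + 350 = 4161 → 4161 − 4130 = 31
Selection 5: 31 + 350 = 381
Selection 6: 381 + 350 = 731
Selection 7: 731 + 350 = 1081
Selection 8: 1081 + 350 = 1431
Selection 9: 1431 + 350 = 1781
Selection 10: 1781 + 350 = 2131
Selection 11: 2131 + 350 = 2481
Selection 12: 2481 + 350 = 2831

3111, 3461, 3811, 31, 381, 731, 1081, 1431, 1781, 2131, 2481, 2831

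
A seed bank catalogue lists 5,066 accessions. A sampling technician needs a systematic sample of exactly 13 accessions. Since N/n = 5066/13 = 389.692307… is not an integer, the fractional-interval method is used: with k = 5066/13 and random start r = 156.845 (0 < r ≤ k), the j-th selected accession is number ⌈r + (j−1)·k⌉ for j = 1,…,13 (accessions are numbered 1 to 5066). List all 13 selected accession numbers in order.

157, 547, 937, 1326, 1716, 2106, 2495, 2885, 3275, 3665, 4054, 4444, 4834

j=1: r + 0k = 156.845 → ⌈·⌉ = 157
j=2: r + 1k = 546.537307… → ⌈·⌉ = 547
j=3: r + 2k = 936.229615… → ⌈·⌉ = 937
j=4: r + 3k = 1325.921923… → ⌈·⌉ = 1326
j=5: r + 4k = 1715.614230… → ⌈·⌉ = 1716
j=6: r + 5k = 2105.306538… → ⌈·⌉ = 2106
j=7: r + 6k = 2494.998846… → ⌈·⌉ = 2495
j=8: r + 7k = 2884.691153… → ⌈·⌉ = 2885
j=9: r + 8k = 3274.383461… → ⌈·⌉ = 3275
j=10: r + 9k = 3664.075769… → ⌈·⌉ = 3665
j=11: r + 10k = 4053.768076… → ⌈·⌉ = 4054
j=12: r + 11k = 4443.460384… → ⌈·⌉ = 4444
j=13: r + 12k = 4833.152692… → ⌈·⌉ = 4834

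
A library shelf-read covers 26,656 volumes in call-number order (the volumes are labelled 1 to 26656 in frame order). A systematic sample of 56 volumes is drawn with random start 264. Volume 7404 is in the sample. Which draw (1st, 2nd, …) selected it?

k = 26656/56 = 476
position = (7404 − 264)/476 + 1 = 7140/476 + 1 = 15 + 1 = 16

16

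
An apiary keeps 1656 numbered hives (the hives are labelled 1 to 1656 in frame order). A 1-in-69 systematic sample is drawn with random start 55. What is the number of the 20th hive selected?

k = 69
20th selection = r + (20−1)·k = 55 + 19×69 = 55 + 1311 = 1366

1366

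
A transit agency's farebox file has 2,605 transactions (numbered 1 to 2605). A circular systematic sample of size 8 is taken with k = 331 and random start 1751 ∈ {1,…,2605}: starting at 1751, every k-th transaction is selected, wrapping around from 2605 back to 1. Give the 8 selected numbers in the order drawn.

Selection 1: 1751
Selection 2: 1751 + 331 = 2082
Selection 3: 2082 + 331 = 2413
Selection 4: 2413 + 331 = 2744 → 2744 − 2605 = 139
Selection 5: 139 + 331 = 470
Selection 6: 470 + 331 = 801
Selection 7: 801 + 331 = 1132
Selection 8: 1132 + 331 = 1463

1751, 2082, 2413, 139, 470, 801, 1132, 1463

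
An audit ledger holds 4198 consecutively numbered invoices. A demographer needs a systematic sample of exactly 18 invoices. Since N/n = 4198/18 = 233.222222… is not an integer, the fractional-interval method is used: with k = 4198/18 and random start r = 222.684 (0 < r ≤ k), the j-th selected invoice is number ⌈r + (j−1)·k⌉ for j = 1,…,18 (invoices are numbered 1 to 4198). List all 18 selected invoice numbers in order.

223, 456, 690, 923, 1156, 1389, 1623, 1856, 2089, 2322, 2555, 2789, 3022, 3255, 3488, 3722, 3955, 4188

j=1: r + 0k = 222.684 → ⌈·⌉ = 223
j=2: r + 1k = 455.906222… → ⌈·⌉ = 456
j=3: r + 2k = 689.128444… → ⌈·⌉ = 690
j=4: r + 3k = 922.350666… → ⌈·⌉ = 923
j=5: r + 4k = 1155.572888… → ⌈·⌉ = 1156
j=6: r + 5k = 1388.795111… → ⌈·⌉ = 1389
j=7: r + 6k = 1622.017333… → ⌈·⌉ = 1623
j=8: r + 7k = 1855.239555… → ⌈·⌉ = 1856
j=9: r + 8k = 2088.461777… → ⌈·⌉ = 2089
j=10: r + 9k = 2321.684 → ⌈·⌉ = 2322
j=11: r + 10k = 2554.906222… → ⌈·⌉ = 2555
j=12: r + 11k = 2788.128444… → ⌈·⌉ = 2789
j=13: r + 12k = 3021.350666… → ⌈·⌉ = 3022
j=14: r + 13k = 3254.572888… → ⌈·⌉ = 3255
j=15: r + 14k = 3487.795111… → ⌈·⌉ = 3488
j=16: r + 15k = 3721.017333… → ⌈·⌉ = 3722
j=17: r + 16k = 3954.239555… → ⌈·⌉ = 3955
j=18: r + 17k = 4187.461777… → ⌈·⌉ = 4188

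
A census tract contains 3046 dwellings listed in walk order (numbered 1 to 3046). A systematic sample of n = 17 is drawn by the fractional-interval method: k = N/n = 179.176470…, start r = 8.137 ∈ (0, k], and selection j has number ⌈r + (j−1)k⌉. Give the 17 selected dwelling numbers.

j=1: r + 0k = 8.137 → ⌈·⌉ = 9
j=2: r + 1k = 187.313470… → ⌈·⌉ = 188
j=3: r + 2k = 366.489941… → ⌈·⌉ = 367
j=4: r + 3k = 545.666411… → ⌈·⌉ = 546
j=5: r + 4k = 724.842882… → ⌈·⌉ = 725
j=6: r + 5k = 904.019352… → ⌈·⌉ = 905
j=7: r + 6k = 1083.195823… → ⌈·⌉ = 1084
j=8: r + 7k = 1262.372294… → ⌈·⌉ = 1263
j=9: r + 8k = 1441.548764… → ⌈·⌉ = 1442
j=10: r + 9k = 1620.725235… → ⌈·⌉ = 1621
j=11: r + 10k = 1799.901705… → ⌈·⌉ = 1800
j=12: r + 11k = 1979.078176… → ⌈·⌉ = 1980
j=13: r + 12k = 2158.254647… → ⌈·⌉ = 2159
j=14: r + 13k = 2337.431117… → ⌈·⌉ = 2338
j=15: r + 14k = 2516.607588… → ⌈·⌉ = 2517
j=16: r + 15k = 2695.784058… → ⌈·⌉ = 2696
j=17: r + 16k = 2874.960529… → ⌈·⌉ = 2875

9, 188, 367, 546, 725, 905, 1084, 1263, 1442, 1621, 1800, 1980, 2159, 2338, 2517, 2696, 2875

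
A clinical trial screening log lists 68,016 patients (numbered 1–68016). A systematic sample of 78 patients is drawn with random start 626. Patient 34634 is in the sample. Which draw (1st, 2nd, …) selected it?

40

k = 68016/78 = 872
position = (34634 − 626)/872 + 1 = 34008/872 + 1 = 39 + 1 = 40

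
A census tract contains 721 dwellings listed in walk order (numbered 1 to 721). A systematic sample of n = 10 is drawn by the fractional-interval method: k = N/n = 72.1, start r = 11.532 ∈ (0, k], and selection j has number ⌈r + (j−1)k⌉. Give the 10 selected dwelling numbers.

12, 84, 156, 228, 300, 373, 445, 517, 589, 661

j=1: r + 0k = 11.532 → ⌈·⌉ = 12
j=2: r + 1k = 83.632 → ⌈·⌉ = 84
j=3: r + 2k = 155.732 → ⌈·⌉ = 156
j=4: r + 3k = 227.832 → ⌈·⌉ = 228
j=5: r + 4k = 299.932 → ⌈·⌉ = 300
j=6: r + 5k = 372.032 → ⌈·⌉ = 373
j=7: r + 6k = 444.132 → ⌈·⌉ = 445
j=8: r + 7k = 516.232 → ⌈·⌉ = 517
j=9: r + 8k = 588.332 → ⌈·⌉ = 589
j=10: r + 9k = 660.432 → ⌈·⌉ = 661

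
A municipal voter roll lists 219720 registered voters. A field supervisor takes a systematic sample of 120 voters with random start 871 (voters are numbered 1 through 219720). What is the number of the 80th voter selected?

k = 219720/120 = 1831
80th selection = r + (80−1)·k = 871 + 79×1831 = 871 + 144649 = 145520

145520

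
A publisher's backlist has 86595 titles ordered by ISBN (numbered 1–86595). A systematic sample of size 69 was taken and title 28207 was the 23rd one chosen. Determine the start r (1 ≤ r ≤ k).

k = 86595/69 = 1255
r = 28207 − (23−1)×1255 = 28207 − 27610 = 597

597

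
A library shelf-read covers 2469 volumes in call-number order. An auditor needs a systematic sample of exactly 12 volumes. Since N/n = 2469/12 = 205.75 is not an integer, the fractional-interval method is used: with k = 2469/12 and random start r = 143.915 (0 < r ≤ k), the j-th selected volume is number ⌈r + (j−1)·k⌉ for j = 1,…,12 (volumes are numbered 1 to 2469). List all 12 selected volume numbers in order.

j=1: r + 0k = 143.915 → ⌈·⌉ = 144
j=2: r + 1k = 349.665 → ⌈·⌉ = 350
j=3: r + 2k = 555.415 → ⌈·⌉ = 556
j=4: r + 3k = 761.165 → ⌈·⌉ = 762
j=5: r + 4k = 966.915 → ⌈·⌉ = 967
j=6: r + 5k = 1172.665 → ⌈·⌉ = 1173
j=7: r + 6k = 1378.415 → ⌈·⌉ = 1379
j=8: r + 7k = 1584.165 → ⌈·⌉ = 1585
j=9: r + 8k = 1789.915 → ⌈·⌉ = 1790
j=10: r + 9k = 1995.665 → ⌈·⌉ = 1996
j=11: r + 10k = 2201.415 → ⌈·⌉ = 2202
j=12: r + 11k = 2407.165 → ⌈·⌉ = 2408

144, 350, 556, 762, 967, 1173, 1379, 1585, 1790, 1996, 2202, 2408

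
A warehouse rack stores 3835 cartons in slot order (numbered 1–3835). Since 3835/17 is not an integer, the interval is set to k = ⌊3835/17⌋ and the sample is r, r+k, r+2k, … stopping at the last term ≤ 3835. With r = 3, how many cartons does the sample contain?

k = ⌊3835/17⌋ = 225
Achieved size = ⌊(3835 − 3)/225⌋ + 1 = ⌊3832/225⌋ + 1 = 17 + 1 = 18
(last selection: 3 + 17×225 = 3828 ≤ 3835; next would be 4053 > 3835)

18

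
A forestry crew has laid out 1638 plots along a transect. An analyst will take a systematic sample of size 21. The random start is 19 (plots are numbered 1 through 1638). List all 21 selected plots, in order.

19, 97, 175, 253, 331, 409, 487, 565, 643, 721, 799, 877, 955, 1033, 1111, 1189, 1267, 1345, 1423, 1501, 1579

k = N/n = 1638/21 = 78
plot 1: 19
plot 2: 19 + 78 = 97
plot 3: 97 + 78 = 175
plot 4: 175 + 78 = 253
plot 5: 253 + 78 = 331
plot 6: 331 + 78 = 409
plot 7: 409 + 78 = 487
plot 8: 487 + 78 = 565
plot 9: 565 + 78 = 643
plot 10: 643 + 78 = 721
plot 11: 721 + 78 = 799
plot 12: 799 + 78 = 877
plot 13: 877 + 78 = 955
plot 14: 955 + 78 = 1033
plot 15: 1033 + 78 = 1111
plot 16: 1111 + 78 = 1189
plot 17: 1189 + 78 = 1267
plot 18: 1267 + 78 = 1345
plot 19: 1345 + 78 = 1423
plot 20: 1423 + 78 = 1501
plot 21: 1501 + 78 = 1579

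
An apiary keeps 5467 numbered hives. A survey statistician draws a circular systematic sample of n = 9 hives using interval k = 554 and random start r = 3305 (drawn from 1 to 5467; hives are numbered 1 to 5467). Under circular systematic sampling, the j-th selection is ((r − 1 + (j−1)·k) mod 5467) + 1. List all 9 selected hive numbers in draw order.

3305, 3859, 4413, 4967, 54, 608, 1162, 1716, 2270

Selection 1: 3305
Selection 2: 3305 + 554 = 3859
Selection 3: 3859 + 554 = 4413
Selection 4: 4413 + 554 = 4967
Selection 5: 4967 + 554 = 5521 → 5521 − 5467 = 54
Selection 6: 54 + 554 = 608
Selection 7: 608 + 554 = 1162
Selection 8: 1162 + 554 = 1716
Selection 9: 1716 + 554 = 2270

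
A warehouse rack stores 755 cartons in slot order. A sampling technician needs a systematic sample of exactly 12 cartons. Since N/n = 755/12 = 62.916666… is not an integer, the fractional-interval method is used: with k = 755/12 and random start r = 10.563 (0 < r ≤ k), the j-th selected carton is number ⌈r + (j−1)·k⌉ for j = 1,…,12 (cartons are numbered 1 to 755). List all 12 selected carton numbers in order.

j=1: r + 0k = 10.563 → ⌈·⌉ = 11
j=2: r + 1k = 73.479666… → ⌈·⌉ = 74
j=3: r + 2k = 136.396333… → ⌈·⌉ = 137
j=4: r + 3k = 199.313 → ⌈·⌉ = 200
j=5: r + 4k = 262.229666… → ⌈·⌉ = 263
j=6: r + 5k = 325.146333… → ⌈·⌉ = 326
j=7: r + 6k = 388.063 → ⌈·⌉ = 389
j=8: r + 7k = 450.979666… → ⌈·⌉ = 451
j=9: r + 8k = 513.896333… → ⌈·⌉ = 514
j=10: r + 9k = 576.813 → ⌈·⌉ = 577
j=11: r + 10k = 639.729666… → ⌈·⌉ = 640
j=12: r + 11k = 702.646333… → ⌈·⌉ = 703

11, 74, 137, 200, 263, 326, 389, 451, 514, 577, 640, 703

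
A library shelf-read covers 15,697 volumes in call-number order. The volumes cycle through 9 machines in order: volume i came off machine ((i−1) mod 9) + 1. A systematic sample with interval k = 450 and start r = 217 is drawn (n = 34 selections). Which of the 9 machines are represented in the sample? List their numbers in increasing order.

Consecutive selections differ by k = 450, so their machine numbers differ by 450 mod 9 = 0.
gcd(450, 9) = 9, so the sample visits 9/9 = 1 distinct residues mod 9.
Start 217 is machine 1; the machines hit are 1.

1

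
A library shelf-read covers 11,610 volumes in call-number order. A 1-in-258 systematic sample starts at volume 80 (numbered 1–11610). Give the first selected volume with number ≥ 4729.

k = 258
Steps past start: ⌈(4729 − 80)/258⌉ = ⌈4649/258⌉ = 19
Selected volume: 80 + 19×258 = 4982

4982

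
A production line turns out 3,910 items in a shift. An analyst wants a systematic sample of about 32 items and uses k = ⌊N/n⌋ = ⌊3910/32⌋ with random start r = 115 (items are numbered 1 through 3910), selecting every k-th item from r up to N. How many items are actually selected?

32

k = ⌊3910/32⌋ = 122
Achieved size = ⌊(3910 − 115)/122⌋ + 1 = ⌊3795/122⌋ + 1 = 31 + 1 = 32
(last selection: 115 + 31×122 = 3897 ≤ 3910; next would be 4019 > 3910)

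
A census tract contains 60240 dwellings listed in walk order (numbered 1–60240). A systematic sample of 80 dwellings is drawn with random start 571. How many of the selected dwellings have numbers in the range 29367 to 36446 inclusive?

9

k = 60240/80 = 753
First selection ≥ 29367: 571 + ⌈(29367−571)/753⌉·753 = 571 + 39×753 = 29938
Last selection ≤ 36446: 571 + ⌊(36446−571)/753⌋·753 = 571 + 47×753 = 35962
Count = 47 − 39 + 1 = 9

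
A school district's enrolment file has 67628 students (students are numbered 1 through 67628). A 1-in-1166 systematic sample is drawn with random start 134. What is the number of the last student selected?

k = 1166
58th selection = r + (58−1)·k = 134 + 57×1166 = 134 + 66462 = 66596

66596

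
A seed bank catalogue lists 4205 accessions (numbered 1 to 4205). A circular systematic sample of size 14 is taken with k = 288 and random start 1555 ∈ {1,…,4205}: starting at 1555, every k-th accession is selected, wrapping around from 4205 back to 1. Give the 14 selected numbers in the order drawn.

1555, 1843, 2131, 2419, 2707, 2995, 3283, 3571, 3859, 4147, 230, 518, 806, 1094

Selection 1: 1555
Selection 2: 1555 + 288 = 1843
Selection 3: 1843 + 288 = 2131
Selection 4: 2131 + 288 = 2419
Selection 5: 2419 + 288 = 2707
Selection 6: 2707 + 288 = 2995
Selection 7: 2995 + 288 = 3283
Selection 8: 3283 + 288 = 3571
Selection 9: 3571 + 288 = 3859
Selection 10: 3859 + 288 = 4147
Selection 11: 4147 + 288 = 4435 → 4435 − 4205 = 230
Selection 12: 230 + 288 = 518
Selection 13: 518 + 288 = 806
Selection 14: 806 + 288 = 1094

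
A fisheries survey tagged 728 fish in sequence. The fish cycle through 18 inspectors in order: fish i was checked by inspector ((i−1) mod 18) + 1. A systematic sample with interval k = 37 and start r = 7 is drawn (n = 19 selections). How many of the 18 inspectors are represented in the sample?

18

Consecutive selections differ by k = 37, so their inspector numbers differ by 37 mod 18 = 1.
gcd(37, 18) = 1, so the sample visits 18/1 = 18 distinct residues mod 18.
Start 7 is inspector 7; the inspectors hit are 1, 2, 3, 4, 5, 6, 7, 8, 9, 10, 11, 12, 13, 14, 15, 16, 17, 18.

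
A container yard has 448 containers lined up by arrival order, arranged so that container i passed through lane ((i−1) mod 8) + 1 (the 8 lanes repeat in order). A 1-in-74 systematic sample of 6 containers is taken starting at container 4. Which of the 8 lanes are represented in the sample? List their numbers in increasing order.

Consecutive selections differ by k = 74, so their lane numbers differ by 74 mod 8 = 2.
gcd(74, 8) = 2, so the sample visits 8/2 = 4 distinct residues mod 8.
Start 4 is lane 4; the lanes hit are 2, 4, 6, 8.

2, 4, 6, 8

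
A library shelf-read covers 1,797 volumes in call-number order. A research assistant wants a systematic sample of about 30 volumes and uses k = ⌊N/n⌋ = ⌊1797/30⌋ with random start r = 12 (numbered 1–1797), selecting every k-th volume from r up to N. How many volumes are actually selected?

k = ⌊1797/30⌋ = 59
Achieved size = ⌊(1797 − 12)/59⌋ + 1 = ⌊1785/59⌋ + 1 = 30 + 1 = 31
(last selection: 12 + 30×59 = 1782 ≤ 1797; next would be 1841 > 1797)

31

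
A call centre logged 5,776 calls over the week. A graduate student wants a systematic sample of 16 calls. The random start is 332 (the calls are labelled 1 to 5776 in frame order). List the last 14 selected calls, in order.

1054, 1415, 1776, 2137, 2498, 2859, 3220, 3581, 3942, 4303, 4664, 5025, 5386, 5747

k = N/n = 5776/16 = 361
3rd selection = 332 + 2×361 = 1054
4th: 1054 + 361 = 1415
5th: 1415 + 361 = 1776
6th: 1776 + 361 = 2137
7th: 2137 + 361 = 2498
8th: 2498 + 361 = 2859
9th: 2859 + 361 = 3220
10th: 3220 + 361 = 3581
11th: 3581 + 361 = 3942
12th: 3942 + 361 = 4303
13th: 4303 + 361 = 4664
14th: 4664 + 361 = 5025
15th: 5025 + 361 = 5386
16th: 5386 + 361 = 5747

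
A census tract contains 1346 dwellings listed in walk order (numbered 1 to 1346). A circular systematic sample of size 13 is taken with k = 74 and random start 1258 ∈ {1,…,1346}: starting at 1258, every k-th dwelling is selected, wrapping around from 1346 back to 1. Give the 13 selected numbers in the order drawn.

Selection 1: 1258
Selection 2: 1258 + 74 = 1332
Selection 3: 1332 + 74 = 1406 → 1406 − 1346 = 60
Selection 4: 60 + 74 = 134
Selection 5: 134 + 74 = 208
Selection 6: 208 + 74 = 282
Selection 7: 282 + 74 = 356
Selection 8: 356 + 74 = 430
Selection 9: 430 + 74 = 504
Selection 10: 504 + 74 = 578
Selection 11: 578 + 74 = 652
Selection 12: 652 + 74 = 726
Selection 13: 726 + 74 = 800

1258, 1332, 60, 134, 208, 282, 356, 430, 504, 578, 652, 726, 800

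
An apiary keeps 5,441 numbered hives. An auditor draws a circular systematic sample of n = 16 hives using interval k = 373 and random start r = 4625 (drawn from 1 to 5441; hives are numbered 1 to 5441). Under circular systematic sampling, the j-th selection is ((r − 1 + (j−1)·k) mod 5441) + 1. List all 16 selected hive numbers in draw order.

4625, 4998, 5371, 303, 676, 1049, 1422, 1795, 2168, 2541, 2914, 3287, 3660, 4033, 4406, 4779

Selection 1: 4625
Selection 2: 4625 + 373 = 4998
Selection 3: 4998 + 373 = 5371
Selection 4: 5371 + 373 = 5744 → 5744 − 5441 = 303
Selection 5: 303 + 373 = 676
Selection 6: 676 + 373 = 1049
Selection 7: 1049 + 373 = 1422
Selection 8: 1422 + 373 = 1795
Selection 9: 1795 + 373 = 2168
Selection 10: 2168 + 373 = 2541
Selection 11: 2541 + 373 = 2914
Selection 12: 2914 + 373 = 3287
Selection 13: 3287 + 373 = 3660
Selection 14: 3660 + 373 = 4033
Selection 15: 4033 + 373 = 4406
Selection 16: 4406 + 373 = 4779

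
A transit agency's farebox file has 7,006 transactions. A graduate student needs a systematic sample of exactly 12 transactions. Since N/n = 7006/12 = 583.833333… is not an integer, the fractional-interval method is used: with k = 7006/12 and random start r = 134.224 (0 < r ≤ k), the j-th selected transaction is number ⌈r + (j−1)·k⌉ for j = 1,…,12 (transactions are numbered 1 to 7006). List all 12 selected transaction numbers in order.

j=1: r + 0k = 134.224 → ⌈·⌉ = 135
j=2: r + 1k = 718.057333… → ⌈·⌉ = 719
j=3: r + 2k = 1301.890666… → ⌈·⌉ = 1302
j=4: r + 3k = 1885.724 → ⌈·⌉ = 1886
j=5: r + 4k = 2469.557333… → ⌈·⌉ = 2470
j=6: r + 5k = 3053.390666… → ⌈·⌉ = 3054
j=7: r + 6k = 3637.224 → ⌈·⌉ = 3638
j=8: r + 7k = 4221.057333… → ⌈·⌉ = 4222
j=9: r + 8k = 4804.890666… → ⌈·⌉ = 4805
j=10: r + 9k = 5388.724 → ⌈·⌉ = 5389
j=11: r + 10k = 5972.557333… → ⌈·⌉ = 5973
j=12: r + 11k = 6556.390666… → ⌈·⌉ = 6557

135, 719, 1302, 1886, 2470, 3054, 3638, 4222, 4805, 5389, 5973, 6557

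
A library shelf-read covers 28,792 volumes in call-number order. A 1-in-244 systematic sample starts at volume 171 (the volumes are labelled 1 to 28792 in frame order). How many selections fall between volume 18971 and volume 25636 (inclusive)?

27

k = 244
First selection ≥ 18971: 171 + ⌈(18971−171)/244⌉·244 = 171 + 78×244 = 19203
Last selection ≤ 25636: 171 + ⌊(25636−171)/244⌋·244 = 171 + 104×244 = 25547
Count = 104 − 78 + 1 = 27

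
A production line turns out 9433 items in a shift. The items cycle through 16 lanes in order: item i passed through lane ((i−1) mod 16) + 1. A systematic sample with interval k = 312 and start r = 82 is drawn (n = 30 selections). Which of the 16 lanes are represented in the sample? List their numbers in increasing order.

Consecutive selections differ by k = 312, so their lane numbers differ by 312 mod 16 = 8.
gcd(312, 16) = 8, so the sample visits 16/8 = 2 distinct residues mod 16.
Start 82 is lane 2; the lanes hit are 2, 10.

2, 10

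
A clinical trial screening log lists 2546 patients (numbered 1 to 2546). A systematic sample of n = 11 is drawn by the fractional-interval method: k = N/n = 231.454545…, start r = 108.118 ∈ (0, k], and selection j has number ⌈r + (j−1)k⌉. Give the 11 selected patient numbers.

109, 340, 572, 803, 1034, 1266, 1497, 1729, 1960, 2192, 2423

j=1: r + 0k = 108.118 → ⌈·⌉ = 109
j=2: r + 1k = 339.572545… → ⌈·⌉ = 340
j=3: r + 2k = 571.027090… → ⌈·⌉ = 572
j=4: r + 3k = 802.481636… → ⌈·⌉ = 803
j=5: r + 4k = 1033.936181… → ⌈·⌉ = 1034
j=6: r + 5k = 1265.390727… → ⌈·⌉ = 1266
j=7: r + 6k = 1496.845272… → ⌈·⌉ = 1497
j=8: r + 7k = 1728.299818… → ⌈·⌉ = 1729
j=9: r + 8k = 1959.754363… → ⌈·⌉ = 1960
j=10: r + 9k = 2191.208909… → ⌈·⌉ = 2192
j=11: r + 10k = 2422.663454… → ⌈·⌉ = 2423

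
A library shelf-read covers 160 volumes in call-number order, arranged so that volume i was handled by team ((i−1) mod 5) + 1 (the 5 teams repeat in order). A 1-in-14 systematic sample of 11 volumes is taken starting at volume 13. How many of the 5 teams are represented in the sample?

Consecutive selections differ by k = 14, so their team numbers differ by 14 mod 5 = 4.
gcd(14, 5) = 1, so the sample visits 5/1 = 5 distinct residues mod 5.
Start 13 is team 3; the teams hit are 1, 2, 3, 4, 5.

5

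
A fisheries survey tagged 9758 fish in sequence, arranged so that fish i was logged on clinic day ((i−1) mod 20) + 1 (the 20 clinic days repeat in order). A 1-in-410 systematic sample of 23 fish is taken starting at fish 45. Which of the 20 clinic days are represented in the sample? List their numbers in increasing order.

Consecutive selections differ by k = 410, so their clinic day numbers differ by 410 mod 20 = 10.
gcd(410, 20) = 10, so the sample visits 20/10 = 2 distinct residues mod 20.
Start 45 is clinic day 5; the clinic days hit are 5, 15.

5, 15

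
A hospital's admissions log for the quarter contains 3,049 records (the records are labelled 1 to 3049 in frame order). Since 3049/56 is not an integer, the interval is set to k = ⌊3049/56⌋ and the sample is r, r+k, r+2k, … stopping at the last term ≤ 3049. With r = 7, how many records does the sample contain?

57

k = ⌊3049/56⌋ = 54
Achieved size = ⌊(3049 − 7)/54⌋ + 1 = ⌊3042/54⌋ + 1 = 56 + 1 = 57
(last selection: 7 + 56×54 = 3031 ≤ 3049; next would be 3085 > 3049)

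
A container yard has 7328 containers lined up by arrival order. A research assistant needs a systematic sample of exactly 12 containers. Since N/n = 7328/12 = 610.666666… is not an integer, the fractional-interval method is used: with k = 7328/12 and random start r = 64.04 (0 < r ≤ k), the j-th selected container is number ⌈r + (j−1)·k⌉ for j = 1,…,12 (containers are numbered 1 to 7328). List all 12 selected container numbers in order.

j=1: r + 0k = 64.04 → ⌈·⌉ = 65
j=2: r + 1k = 674.706666… → ⌈·⌉ = 675
j=3: r + 2k = 1285.373333… → ⌈·⌉ = 1286
j=4: r + 3k = 1896.04 → ⌈·⌉ = 1897
j=5: r + 4k = 2506.706666… → ⌈·⌉ = 2507
j=6: r + 5k = 3117.373333… → ⌈·⌉ = 3118
j=7: r + 6k = 3728.04 → ⌈·⌉ = 3729
j=8: r + 7k = 4338.706666… → ⌈·⌉ = 4339
j=9: r + 8k = 4949.373333… → ⌈·⌉ = 4950
j=10: r + 9k = 5560.04 → ⌈·⌉ = 5561
j=11: r + 10k = 6170.706666… → ⌈·⌉ = 6171
j=12: r + 11k = 6781.373333… → ⌈·⌉ = 6782

65, 675, 1286, 1897, 2507, 3118, 3729, 4339, 4950, 5561, 6171, 6782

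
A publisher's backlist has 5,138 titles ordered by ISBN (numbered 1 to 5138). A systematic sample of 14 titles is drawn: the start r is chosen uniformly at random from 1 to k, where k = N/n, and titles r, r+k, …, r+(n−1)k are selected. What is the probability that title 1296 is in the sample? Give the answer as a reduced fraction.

1/367

k = 5138/14 = 367.
Title 1296 is selected iff r ≡ 1296 (mod 367); exactly one such r in {1,…,367}.
Inclusion probability = 1/367.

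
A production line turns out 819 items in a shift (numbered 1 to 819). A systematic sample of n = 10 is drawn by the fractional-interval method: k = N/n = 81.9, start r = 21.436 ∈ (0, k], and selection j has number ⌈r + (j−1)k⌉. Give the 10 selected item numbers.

j=1: r + 0k = 21.436 → ⌈·⌉ = 22
j=2: r + 1k = 103.336 → ⌈·⌉ = 104
j=3: r + 2k = 185.236 → ⌈·⌉ = 186
j=4: r + 3k = 267.136 → ⌈·⌉ = 268
j=5: r + 4k = 349.036 → ⌈·⌉ = 350
j=6: r + 5k = 430.936 → ⌈·⌉ = 431
j=7: r + 6k = 512.836 → ⌈·⌉ = 513
j=8: r + 7k = 594.736 → ⌈·⌉ = 595
j=9: r + 8k = 676.636 → ⌈·⌉ = 677
j=10: r + 9k = 758.536 → ⌈·⌉ = 759

22, 104, 186, 268, 350, 431, 513, 595, 677, 759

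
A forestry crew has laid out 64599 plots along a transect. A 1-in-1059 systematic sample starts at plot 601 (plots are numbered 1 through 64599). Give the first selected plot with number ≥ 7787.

k = 1059
Steps past start: ⌈(7787 − 601)/1059⌉ = ⌈7186/1059⌉ = 7
Selected plot: 601 + 7×1059 = 8014

8014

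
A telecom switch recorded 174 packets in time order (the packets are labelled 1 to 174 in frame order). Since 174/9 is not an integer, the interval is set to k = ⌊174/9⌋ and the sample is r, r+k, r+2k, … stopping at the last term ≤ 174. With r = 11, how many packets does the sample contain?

k = ⌊174/9⌋ = 19
Achieved size = ⌊(174 − 11)/19⌋ + 1 = ⌊163/19⌋ + 1 = 8 + 1 = 9
(last selection: 11 + 8×19 = 163 ≤ 174; next would be 182 > 174)

9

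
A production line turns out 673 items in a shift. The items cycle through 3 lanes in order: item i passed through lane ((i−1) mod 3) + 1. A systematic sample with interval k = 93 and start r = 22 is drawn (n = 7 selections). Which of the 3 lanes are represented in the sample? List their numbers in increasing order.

Consecutive selections differ by k = 93, so their lane numbers differ by 93 mod 3 = 0.
gcd(93, 3) = 3, so the sample visits 3/3 = 1 distinct residues mod 3.
Start 22 is lane 1; the lanes hit are 1.

1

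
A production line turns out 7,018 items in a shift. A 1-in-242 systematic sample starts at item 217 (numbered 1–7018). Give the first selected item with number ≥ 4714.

k = 242
Steps past start: ⌈(4714 − 217)/242⌉ = ⌈4497/242⌉ = 19
Selected item: 217 + 19×242 = 4815

4815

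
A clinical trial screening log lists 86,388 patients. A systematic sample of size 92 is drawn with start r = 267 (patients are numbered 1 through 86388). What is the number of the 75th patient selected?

69753

k = 86388/92 = 939
75th selection = r + (75−1)·k = 267 + 74×939 = 267 + 69486 = 69753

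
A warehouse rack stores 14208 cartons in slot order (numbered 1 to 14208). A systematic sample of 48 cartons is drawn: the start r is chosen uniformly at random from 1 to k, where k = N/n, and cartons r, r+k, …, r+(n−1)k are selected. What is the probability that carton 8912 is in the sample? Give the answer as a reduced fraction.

1/296

k = 14208/48 = 296.
Carton 8912 is selected iff r ≡ 8912 (mod 296); exactly one such r in {1,…,296}.
Inclusion probability = 1/296.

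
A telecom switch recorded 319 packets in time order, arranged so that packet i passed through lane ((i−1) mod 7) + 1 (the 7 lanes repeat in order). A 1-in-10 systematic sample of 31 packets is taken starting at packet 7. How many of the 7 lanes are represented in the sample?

7

Consecutive selections differ by k = 10, so their lane numbers differ by 10 mod 7 = 3.
gcd(10, 7) = 1, so the sample visits 7/1 = 7 distinct residues mod 7.
Start 7 is lane 7; the lanes hit are 1, 2, 3, 4, 5, 6, 7.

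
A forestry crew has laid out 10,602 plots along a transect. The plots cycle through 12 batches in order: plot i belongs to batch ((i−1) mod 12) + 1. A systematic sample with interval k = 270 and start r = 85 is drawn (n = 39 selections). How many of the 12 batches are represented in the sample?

Consecutive selections differ by k = 270, so their batch numbers differ by 270 mod 12 = 6.
gcd(270, 12) = 6, so the sample visits 12/6 = 2 distinct residues mod 12.
Start 85 is batch 1; the batches hit are 1, 7.

2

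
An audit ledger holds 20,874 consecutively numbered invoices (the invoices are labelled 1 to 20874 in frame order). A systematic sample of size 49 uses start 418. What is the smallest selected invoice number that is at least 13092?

13198

k = 20874/49 = 426
Steps past start: ⌈(13092 − 418)/426⌉ = ⌈12674/426⌉ = 30
Selected invoice: 418 + 30×426 = 13198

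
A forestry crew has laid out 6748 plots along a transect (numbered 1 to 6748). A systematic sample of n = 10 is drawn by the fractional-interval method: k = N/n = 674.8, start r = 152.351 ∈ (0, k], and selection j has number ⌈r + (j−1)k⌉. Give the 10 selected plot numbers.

153, 828, 1502, 2177, 2852, 3527, 4202, 4876, 5551, 6226

j=1: r + 0k = 152.351 → ⌈·⌉ = 153
j=2: r + 1k = 827.151 → ⌈·⌉ = 828
j=3: r + 2k = 1501.951 → ⌈·⌉ = 1502
j=4: r + 3k = 2176.751 → ⌈·⌉ = 2177
j=5: r + 4k = 2851.551 → ⌈·⌉ = 2852
j=6: r + 5k = 3526.351 → ⌈·⌉ = 3527
j=7: r + 6k = 4201.151 → ⌈·⌉ = 4202
j=8: r + 7k = 4875.951 → ⌈·⌉ = 4876
j=9: r + 8k = 5550.751 → ⌈·⌉ = 5551
j=10: r + 9k = 6225.551 → ⌈·⌉ = 6226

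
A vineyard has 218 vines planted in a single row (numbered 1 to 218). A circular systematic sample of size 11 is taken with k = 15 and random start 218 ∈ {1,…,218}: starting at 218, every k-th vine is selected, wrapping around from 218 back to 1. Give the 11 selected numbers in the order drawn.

Selection 1: 218
Selection 2: 218 + 15 = 233 → 233 − 218 = 15
Selection 3: 15 + 15 = 30
Selection 4: 30 + 15 = 45
Selection 5: 45 + 15 = 60
Selection 6: 60 + 15 = 75
Selection 7: 75 + 15 = 90
Selection 8: 90 + 15 = 105
Selection 9: 105 + 15 = 120
Selection 10: 120 + 15 = 135
Selection 11: 135 + 15 = 150

218, 15, 30, 45, 60, 75, 90, 105, 120, 135, 150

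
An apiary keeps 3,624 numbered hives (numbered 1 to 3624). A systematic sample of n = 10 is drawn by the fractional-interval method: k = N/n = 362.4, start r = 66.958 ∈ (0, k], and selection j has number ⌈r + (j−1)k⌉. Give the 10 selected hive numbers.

67, 430, 792, 1155, 1517, 1879, 2242, 2604, 2967, 3329

j=1: r + 0k = 66.958 → ⌈·⌉ = 67
j=2: r + 1k = 429.358 → ⌈·⌉ = 430
j=3: r + 2k = 791.758 → ⌈·⌉ = 792
j=4: r + 3k = 1154.158 → ⌈·⌉ = 1155
j=5: r + 4k = 1516.558 → ⌈·⌉ = 1517
j=6: r + 5k = 1878.958 → ⌈·⌉ = 1879
j=7: r + 6k = 2241.358 → ⌈·⌉ = 2242
j=8: r + 7k = 2603.758 → ⌈·⌉ = 2604
j=9: r + 8k = 2966.158 → ⌈·⌉ = 2967
j=10: r + 9k = 3328.558 → ⌈·⌉ = 3329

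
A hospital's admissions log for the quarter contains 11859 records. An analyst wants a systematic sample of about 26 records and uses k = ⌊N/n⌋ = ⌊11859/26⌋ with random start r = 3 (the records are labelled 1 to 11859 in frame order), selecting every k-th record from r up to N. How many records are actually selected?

27

k = ⌊11859/26⌋ = 456
Achieved size = ⌊(11859 − 3)/456⌋ + 1 = ⌊11856/456⌋ + 1 = 26 + 1 = 27
(last selection: 3 + 26×456 = 11859 ≤ 11859; next would be 12315 > 11859)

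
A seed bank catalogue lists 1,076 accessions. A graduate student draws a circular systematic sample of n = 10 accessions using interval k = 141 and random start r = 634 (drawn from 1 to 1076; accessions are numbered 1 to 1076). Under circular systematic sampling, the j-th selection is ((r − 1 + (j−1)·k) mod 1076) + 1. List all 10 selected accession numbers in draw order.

Selection 1: 634
Selection 2: 634 + 141 = 775
Selection 3: 775 + 141 = 916
Selection 4: 916 + 141 = 1057
Selection 5: 1057 + 141 = 1198 → 1198 − 1076 = 122
Selection 6: 122 + 141 = 263
Selection 7: 263 + 141 = 404
Selection 8: 404 + 141 = 545
Selection 9: 545 + 141 = 686
Selection 10: 686 + 141 = 827

634, 775, 916, 1057, 122, 263, 404, 545, 686, 827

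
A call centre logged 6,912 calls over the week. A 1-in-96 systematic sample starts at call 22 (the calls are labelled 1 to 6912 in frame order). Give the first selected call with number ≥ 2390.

k = 96
Steps past start: ⌈(2390 − 22)/96⌉ = ⌈2368/96⌉ = 25
Selected call: 22 + 25×96 = 2422

2422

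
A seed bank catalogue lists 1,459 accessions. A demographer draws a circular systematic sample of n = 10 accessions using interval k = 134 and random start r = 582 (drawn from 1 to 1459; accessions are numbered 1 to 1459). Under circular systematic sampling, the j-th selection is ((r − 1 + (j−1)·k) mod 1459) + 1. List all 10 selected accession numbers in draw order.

Selection 1: 582
Selection 2: 582 + 134 = 716
Selection 3: 716 + 134 = 850
Selection 4: 850 + 134 = 984
Selection 5: 984 + 134 = 1118
Selection 6: 1118 + 134 = 1252
Selection 7: 1252 + 134 = 1386
Selection 8: 1386 + 134 = 1520 → 1520 − 1459 = 61
Selection 9: 61 + 134 = 195
Selection 10: 195 + 134 = 329

582, 716, 850, 984, 1118, 1252, 1386, 61, 195, 329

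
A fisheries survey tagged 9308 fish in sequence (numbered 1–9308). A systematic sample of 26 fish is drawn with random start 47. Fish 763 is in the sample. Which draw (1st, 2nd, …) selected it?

k = 9308/26 = 358
position = (763 − 47)/358 + 1 = 716/358 + 1 = 2 + 1 = 3

3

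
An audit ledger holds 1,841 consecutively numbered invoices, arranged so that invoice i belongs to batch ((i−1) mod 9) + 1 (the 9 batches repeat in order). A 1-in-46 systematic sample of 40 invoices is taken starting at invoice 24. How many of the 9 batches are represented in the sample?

9

Consecutive selections differ by k = 46, so their batch numbers differ by 46 mod 9 = 1.
gcd(46, 9) = 1, so the sample visits 9/1 = 9 distinct residues mod 9.
Start 24 is batch 6; the batches hit are 1, 2, 3, 4, 5, 6, 7, 8, 9.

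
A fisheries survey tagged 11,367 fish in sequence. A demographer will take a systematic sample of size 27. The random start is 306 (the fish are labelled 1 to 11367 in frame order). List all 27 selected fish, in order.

306, 727, 1148, 1569, 1990, 2411, 2832, 3253, 3674, 4095, 4516, 4937, 5358, 5779, 6200, 6621, 7042, 7463, 7884, 8305, 8726, 9147, 9568, 9989, 10410, 10831, 11252

k = N/n = 11367/27 = 421
fish 1: 306
fish 2: 306 + 421 = 727
fish 3: 727 + 421 = 1148
fish 4: 1148 + 421 = 1569
fish 5: 1569 + 421 = 1990
fish 6: 1990 + 421 = 2411
fish 7: 2411 + 421 = 2832
fish 8: 2832 + 421 = 3253
fish 9: 3253 + 421 = 3674
fish 10: 3674 + 421 = 4095
fish 11: 4095 + 421 = 4516
fish 12: 4516 + 421 = 4937
fish 13: 4937 + 421 = 5358
fish 14: 5358 + 421 = 5779
fish 15: 5779 + 421 = 6200
fish 16: 6200 + 421 = 6621
fish 17: 6621 + 421 = 7042
fish 18: 7042 + 421 = 7463
fish 19: 7463 + 421 = 7884
fish 20: 7884 + 421 = 8305
fish 21: 8305 + 421 = 8726
fish 22: 8726 + 421 = 9147
fish 23: 9147 + 421 = 9568
fish 24: 9568 + 421 = 9989
fish 25: 9989 + 421 = 10410
fish 26: 10410 + 421 = 10831
fish 27: 10831 + 421 = 11252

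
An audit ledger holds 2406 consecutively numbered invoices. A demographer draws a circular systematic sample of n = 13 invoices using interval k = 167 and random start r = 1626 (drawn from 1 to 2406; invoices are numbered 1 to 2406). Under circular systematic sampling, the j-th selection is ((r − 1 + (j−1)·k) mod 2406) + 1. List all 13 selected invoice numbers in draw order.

Selection 1: 1626
Selection 2: 1626 + 167 = 1793
Selection 3: 1793 + 167 = 1960
Selection 4: 1960 + 167 = 2127
Selection 5: 2127 + 167 = 2294
Selection 6: 2294 + 167 = 2461 → 2461 − 2406 = 55
Selection 7: 55 + 167 = 222
Selection 8: 222 + 167 = 389
Selection 9: 389 + 167 = 556
Selection 10: 556 + 167 = 723
Selection 11: 723 + 167 = 890
Selection 12: 890 + 167 = 1057
Selection 13: 1057 + 167 = 1224

1626, 1793, 1960, 2127, 2294, 55, 222, 389, 556, 723, 890, 1057, 1224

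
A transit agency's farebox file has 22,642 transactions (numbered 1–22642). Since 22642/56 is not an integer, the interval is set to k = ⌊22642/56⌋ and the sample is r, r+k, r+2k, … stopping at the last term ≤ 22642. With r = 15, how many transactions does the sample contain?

k = ⌊22642/56⌋ = 404
Achieved size = ⌊(22642 − 15)/404⌋ + 1 = ⌊22627/404⌋ + 1 = 56 + 1 = 57
(last selection: 15 + 56×404 = 22639 ≤ 22642; next would be 23043 > 22642)

57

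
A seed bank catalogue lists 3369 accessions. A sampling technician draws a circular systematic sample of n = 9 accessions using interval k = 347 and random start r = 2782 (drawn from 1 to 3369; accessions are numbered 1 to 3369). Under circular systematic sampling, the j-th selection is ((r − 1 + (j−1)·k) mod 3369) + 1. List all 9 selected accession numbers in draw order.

2782, 3129, 107, 454, 801, 1148, 1495, 1842, 2189

Selection 1: 2782
Selection 2: 2782 + 347 = 3129
Selection 3: 3129 + 347 = 3476 → 3476 − 3369 = 107
Selection 4: 107 + 347 = 454
Selection 5: 454 + 347 = 801
Selection 6: 801 + 347 = 1148
Selection 7: 1148 + 347 = 1495
Selection 8: 1495 + 347 = 1842
Selection 9: 1842 + 347 = 2189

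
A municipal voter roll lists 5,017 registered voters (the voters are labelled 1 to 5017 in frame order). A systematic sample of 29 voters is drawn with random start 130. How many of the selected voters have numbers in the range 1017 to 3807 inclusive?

k = 5017/29 = 173
First selection ≥ 1017: 130 + ⌈(1017−130)/173⌉·173 = 130 + 6×173 = 1168
Last selection ≤ 3807: 130 + ⌊(3807−130)/173⌋·173 = 130 + 21×173 = 3763
Count = 21 − 6 + 1 = 16

16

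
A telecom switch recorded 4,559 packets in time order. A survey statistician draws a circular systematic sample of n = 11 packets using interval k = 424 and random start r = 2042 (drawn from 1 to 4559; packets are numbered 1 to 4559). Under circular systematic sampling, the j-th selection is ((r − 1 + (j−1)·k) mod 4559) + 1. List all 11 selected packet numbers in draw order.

Selection 1: 2042
Selection 2: 2042 + 424 = 2466
Selection 3: 2466 + 424 = 2890
Selection 4: 2890 + 424 = 3314
Selection 5: 3314 + 424 = 3738
Selection 6: 3738 + 424 = 4162
Selection 7: 4162 + 424 = 4586 → 4586 − 4559 = 27
Selection 8: 27 + 424 = 451
Selection 9: 451 + 424 = 875
Selection 10: 875 + 424 = 1299
Selection 11: 1299 + 424 = 1723

2042, 2466, 2890, 3314, 3738, 4162, 27, 451, 875, 1299, 1723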